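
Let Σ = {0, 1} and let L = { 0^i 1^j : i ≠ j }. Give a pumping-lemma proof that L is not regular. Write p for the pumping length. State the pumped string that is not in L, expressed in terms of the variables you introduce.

0^{p+p!} 1^{p+p!}

Assume L is regular; let p be its pumping constant.
Choose w = 0^p 1^{p+p!}. Since p ≠ p+p!, w ∈ L; and |w| ≥ p.
The pumping lemma gives a decomposition w = xyz where |xy| ≤ p and y is nonempty.
Since the first p symbols of w are all 0's and |xy| ≤ p, y lies entirely in the leading 0-block: y = 0^k for some k with 1 ≤ k ≤ p.
Since 1 ≤ k ≤ p, k divides p!; set t = 1 + p!/k. Then xy^t z has p + (p!/k)·k = p + p! copies of 0. Now the 0-count equals the 1-count, so i ≠ j fails. So xy^t z = 0^{p+p!} 1^{p+p!} ∉ L.
Contradiction. Therefore L is not regular.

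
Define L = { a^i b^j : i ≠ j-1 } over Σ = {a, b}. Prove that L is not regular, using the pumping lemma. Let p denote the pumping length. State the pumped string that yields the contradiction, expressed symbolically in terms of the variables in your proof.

a^{p+p!} b^{p+p!+1}

Suppose for contradiction that L is regular, and let p be the pumping length.
Choose w = a^p b^{p+p!+1}. Since p ≠ (p+p!+1)-1 = p+p!, w ∈ L; and |w| ≥ p.
The pumping lemma gives a decomposition w = xyz where |xy| ≤ p and y is nonempty.
Because |xy| ≤ p and w begins with p copies of a, we have y = a^k with 1 ≤ k ≤ p.
Since 1 ≤ k ≤ p, k divides p!; set t = 1 + p!/k. Then xy^t z has p + (p!/k)·k = p + p! copies of a. Now the a-count is p+p! and (b-count)-1 = (p+p!+1)-1 = p+p!, so i ≠ j-1 fails. So xy^t z = a^{p+p!} b^{p+p!+1} ∉ L.
Contradiction. Therefore L is not regular.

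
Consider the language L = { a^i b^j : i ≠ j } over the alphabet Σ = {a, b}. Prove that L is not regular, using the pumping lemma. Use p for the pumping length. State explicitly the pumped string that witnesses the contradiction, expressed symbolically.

Assume L is regular. Let p be the pumping length given by the pumping lemma.
Choose w = a^p b^{p+p!}. Since p ≠ p+p!, w ∈ L; and |w| ≥ p.
The pumping lemma gives a decomposition w = xyz where |xy| ≤ p and |y| ≥ 1.
Because |xy| ≤ p and w begins with p copies of a, we have y = a^k with 1 ≤ k ≤ p.
Since 1 ≤ k ≤ p, k divides p!; set t = 1 + p!/k. Then xy^t z has p + (p!/k)·k = p + p! copies of a. Now the a-count equals the b-count, so i ≠ j fails. So xy^t z = a^{p+p!} b^{p+p!} ∉ L.
Contradiction. Therefore L is not regular.

a^{p+p!} b^{p+p!}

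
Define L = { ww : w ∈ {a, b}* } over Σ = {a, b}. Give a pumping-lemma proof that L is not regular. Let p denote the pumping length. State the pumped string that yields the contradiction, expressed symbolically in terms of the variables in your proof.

Assume L is regular. Let p be the pumping length given by the pumping lemma.
Take w = a^p b^p a^p b^p = uu where u = a^pb^p; then w ∈ L and |w| = 4p ≥ p.
Write w = xyz as guaranteed by the lemma, with |xy| ≤ p and y is nonempty.
Because |xy| ≤ p and w begins with p copies of a, we have y = a^k with 1 ≤ k ≤ p.
Pump with i = 2: xy^2z = a^{p+k} b^p a^p b^p, of length 4p+k. Suppose this equals vv. The string starts with a and ends with b, so v does too; thus the boundary between the two copies of v is a b→a transition. There is exactly one such transition, at position 2p+k, so |v| = 2p+k and |vv| = 4p+2k ≠ 4p+k since k ≥ 1. So xy^2z ∉ L.
Contradiction. Therefore L is not regular.

a^{p+k} b^p a^p b^p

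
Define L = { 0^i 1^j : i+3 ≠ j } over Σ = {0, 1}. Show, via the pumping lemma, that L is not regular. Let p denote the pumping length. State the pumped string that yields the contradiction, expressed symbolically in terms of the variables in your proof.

0^{p+p!} 1^{p+p!+3}

Toward a contradiction, assume L is regular with pumping length p.
Choose w = 0^p 1^{p+p!+3}. Since p ≠ (p+p!+3)-3 = p+p!, w ∈ L; and |w| ≥ p.
Write w = xyz as guaranteed by the lemma, with |xy| ≤ p and |y| > 0.
Because |xy| ≤ p and w begins with p copies of 0, we have y = 0^k with 1 ≤ k ≤ p.
Since 1 ≤ k ≤ p, k divides p!; set t = 1 + p!/k. Then xy^t z has p + (p!/k)·k = p + p! copies of 0. Now the 0-count is p+p! and (1-count)-3 = (p+p!+3)-3 = p+p!, so i+3 ≠ j fails. So xy^t z = 0^{p+p!} 1^{p+p!+3} ∉ L.
This contradicts the pumping lemma, so L is not regular.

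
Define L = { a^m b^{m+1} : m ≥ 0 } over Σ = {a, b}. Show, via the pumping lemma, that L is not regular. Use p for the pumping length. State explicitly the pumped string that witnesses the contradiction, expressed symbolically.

a^{p+k} b^{p+1}

Assume L is regular; let p be its pumping constant.
Choose w = a^p b^{p+1}, which is in L with |w| = 2p+1 ≥ p.
By the pumping lemma, w = xyz with |xy| ≤ p and y is nonempty.
Because |xy| ≤ p and w begins with p copies of a, we have y = a^k with 1 ≤ k ≤ p.
Pump with i = 2: xy^2z = a^{p+k} b^{p+1}. For this to lie in L we would need p+1 = (p+k)+1, which forces k = 0. But k ≥ 1, so xy^2z ∉ L.
Contradiction. Therefore L is not regular.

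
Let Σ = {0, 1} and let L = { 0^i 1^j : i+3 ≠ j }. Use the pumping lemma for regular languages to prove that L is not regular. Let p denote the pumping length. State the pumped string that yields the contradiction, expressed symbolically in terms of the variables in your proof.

0^{p+p!} 1^{p+p!+3}

Assume L is regular. Let p be the pumping length given by the pumping lemma.
Choose w = 0^p 1^{p+p!+3}. Since p ≠ (p+p!+3)-3 = p+p!, w ∈ L; and |w| ≥ p.
The pumping lemma gives a decomposition w = xyz where |xy| ≤ p and |y| > 0.
Since the first p symbols of w are all 0's and |xy| ≤ p, y lies entirely in the leading 0-block: y = 0^k for some k with 1 ≤ k ≤ p.
Since 1 ≤ k ≤ p, k divides p!; set t = 1 + p!/k. Then xy^t z has p + (p!/k)·k = p + p! copies of 0. Now the 0-count is p+p! and (1-count)-3 = (p+p!+3)-3 = p+p!, so i+3 ≠ j fails. So xy^t z = 0^{p+p!} 1^{p+p!+3} ∉ L.
This contradicts the pumping lemma, so L is not regular.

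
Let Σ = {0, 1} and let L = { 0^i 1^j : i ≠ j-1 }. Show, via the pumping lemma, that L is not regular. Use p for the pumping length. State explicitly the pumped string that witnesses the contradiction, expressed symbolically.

Assume L is regular; let p be its pumping constant.
Choose w = 0^p 1^{p+p!+1}. Since p ≠ (p+p!+1)-1 = p+p!, w ∈ L; and |w| ≥ p.
Write w = xyz as guaranteed by the lemma, with |xy| ≤ p and |y| ≥ 1.
Since the first p symbols of w are all 0's and |xy| ≤ p, y lies entirely in the leading 0-block: y = 0^k for some k with 1 ≤ k ≤ p.
Since 1 ≤ k ≤ p, k divides p!; set t = 1 + p!/k. Then xy^t z has p + (p!/k)·k = p + p! copies of 0. Now the 0-count is p+p! and (1-count)-1 = (p+p!+1)-1 = p+p!, so i ≠ j-1 fails. So xy^t z = 0^{p+p!} 1^{p+p!+1} ∉ L.
This contradicts the pumping lemma, so L is not regular.

0^{p+p!} 1^{p+p!+1}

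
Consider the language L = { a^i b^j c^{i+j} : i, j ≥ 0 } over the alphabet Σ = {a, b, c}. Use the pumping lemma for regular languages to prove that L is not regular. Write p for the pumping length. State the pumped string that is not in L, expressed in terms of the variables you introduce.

Toward a contradiction, assume L is regular with pumping length p.
Take w = a^p b^p c^{2p} ∈ L (with i=j=p, i+j=2p), |w| = 4p ≥ p.
Write w = xyz as guaranteed by the lemma, with |xy| ≤ p and y is nonempty.
The first p characters of w are a's, so xy (and hence y) consists only of a's. Write y = a^k, 1 ≤ k ≤ p.
Consider xy^2z = a^{p+k} b^p c^{2p}. Now the a- and b-counts sum to 2p+k, but the c-count is 2p ≠ 2p+k. So xy^2z ∉ L.
This contradicts the pumping lemma, so L is not regular.

a^{p+k} b^p c^{2p}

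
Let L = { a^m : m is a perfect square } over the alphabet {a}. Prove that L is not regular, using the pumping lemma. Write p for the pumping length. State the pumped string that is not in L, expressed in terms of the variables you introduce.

Assume L is regular; let p be its pumping constant.
Take w = a^{p²} ∈ L with |w| = p² ≥ p.
Write w = xyz as guaranteed by the lemma, with |xy| ≤ p and |y| > 0.
Then y = a^k for some k with 1 ≤ k ≤ p.
Pump with i = 2: xy^2z = a^{p²+k}. Since 1 ≤ k ≤ p, p² < p²+k ≤ p²+p < (p+1)², so p²+k lies strictly between consecutive squares and is not a perfect square. So xy^2z ∉ L.
This is a contradiction; hence L is not regular.

a^{p²+k}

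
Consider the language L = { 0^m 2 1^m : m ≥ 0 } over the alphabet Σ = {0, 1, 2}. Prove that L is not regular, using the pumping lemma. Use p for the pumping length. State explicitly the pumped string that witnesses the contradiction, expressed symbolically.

Toward a contradiction, assume L is regular with pumping length p.
Take w = 0^p 2 1^p ∈ L with |w| = 2p+1 ≥ p.
By the pumping lemma, w = xyz with |xy| ≤ p and |y| > 0.
Because |xy| ≤ p and w begins with p copies of 0, we have y = 0^k with 1 ≤ k ≤ p.
Pump with i = 2: xy^2z = 0^{p+k} 2 1^p, which would require p+k = p. But k ≥ 1, so xy^2z ∉ L.
This contradicts the pumping lemma, so L is not regular.

0^{p+k} 2 1^p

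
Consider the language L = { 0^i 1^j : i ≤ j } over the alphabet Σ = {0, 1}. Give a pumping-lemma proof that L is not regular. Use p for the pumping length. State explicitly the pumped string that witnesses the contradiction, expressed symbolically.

Assume L is regular. Let p be the pumping length given by the pumping lemma.
Choose w = 0^p 1^p ∈ L, with |w| = 2p ≥ p.
The pumping lemma gives a decomposition w = xyz where |xy| ≤ p and |y| > 0.
The first p characters of w are 0's, so xy (and hence y) consists only of 0's. Write y = 0^k, 1 ≤ k ≤ p.
Consider xy^2z = 0^{p+k} 1^p. Since k ≥ 1, the 0-count p+k exceeds the 1-count p, so i ≤ j fails; thus xy^2z ∉ L.
Contradiction. Therefore L is not regular.

0^{p+k} 1^p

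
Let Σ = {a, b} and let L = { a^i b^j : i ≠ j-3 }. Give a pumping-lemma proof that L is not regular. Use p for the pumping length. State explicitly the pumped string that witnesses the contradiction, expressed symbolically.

a^{p+p!} b^{p+p!+3}

Assume L is regular; let p be its pumping constant.
Choose w = a^p b^{p+p!+3}. Since p ≠ (p+p!+3)-3 = p+p!, w ∈ L; and |w| ≥ p.
By the pumping lemma, w = xyz with |xy| ≤ p and y is nonempty.
The first p characters of w are a's, so xy (and hence y) consists only of a's. Write y = a^k, 1 ≤ k ≤ p.
Since 1 ≤ k ≤ p, k divides p!; set t = 1 + p!/k. Then xy^t z has p + (p!/k)·k = p + p! copies of a. Now the a-count is p+p! and (b-count)-3 = (p+p!+3)-3 = p+p!, so i ≠ j-3 fails. So xy^t z = a^{p+p!} b^{p+p!+3} ∉ L.
This contradicts the pumping lemma, so L is not regular.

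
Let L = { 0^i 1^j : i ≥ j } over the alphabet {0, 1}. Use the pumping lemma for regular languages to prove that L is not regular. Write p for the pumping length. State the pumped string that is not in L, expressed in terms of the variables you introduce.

0^{p-k} 1^p

Suppose for contradiction that L is regular, and let p be the pumping length.
Choose w = 0^p 1^p ∈ L, with |w| = 2p ≥ p.
Write w = xyz as guaranteed by the lemma, with |xy| ≤ p and |y| > 0.
The first p characters of w are 0's, so xy (and hence y) consists only of 0's. Write y = 0^k, 1 ≤ k ≤ p.
Consider xy^0z = xz = 0^{p-k} 1^p. Since k ≥ 1, the 0-count p-k is less than p, so i ≥ j fails; thus xz ∉ L.
This is a contradiction; hence L is not regular.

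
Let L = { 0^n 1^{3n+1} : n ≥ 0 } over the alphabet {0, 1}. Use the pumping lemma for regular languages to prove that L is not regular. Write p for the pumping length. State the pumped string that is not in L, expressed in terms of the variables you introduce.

Suppose for contradiction that L is regular, and let p be the pumping length.
Take w = 0^p 1^{3p+1}. Then w ∈ L and |w| = 4p+1 ≥ p.
The pumping lemma gives a decomposition w = xyz where |xy| ≤ p and |y| > 0.
Because |xy| ≤ p and w begins with p copies of 0, we have y = 0^k with 1 ≤ k ≤ p.
Pump with i = 2: xy^2z = 0^{p+k} 1^{3p+1}. For this to lie in L we would need 3p+1 = 3(p+k)+1, which forces k = 0. But k ≥ 1, so xy^2z ∉ L.
This contradicts the pumping lemma, so L is not regular.

0^{p+k} 1^{3p+1}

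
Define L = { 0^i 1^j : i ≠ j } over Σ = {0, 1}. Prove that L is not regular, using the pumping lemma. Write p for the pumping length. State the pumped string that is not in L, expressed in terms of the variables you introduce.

Assume L is regular; let p be its pumping constant.
Choose w = 0^p 1^{p+p!}. Since p ≠ p+p!, w ∈ L; and |w| ≥ p.
The pumping lemma gives a decomposition w = xyz where |xy| ≤ p and y is nonempty.
Since the first p symbols of w are all 0's and |xy| ≤ p, y lies entirely in the leading 0-block: y = 0^k for some k with 1 ≤ k ≤ p.
Since 1 ≤ k ≤ p, k divides p!; set t = 1 + p!/k. Then xy^t z has p + (p!/k)·k = p + p! copies of 0. Now the 0-count equals the 1-count, so i ≠ j fails. So xy^t z = 0^{p+p!} 1^{p+p!} ∉ L.
This is a contradiction; hence L is not regular.

0^{p+p!} 1^{p+p!}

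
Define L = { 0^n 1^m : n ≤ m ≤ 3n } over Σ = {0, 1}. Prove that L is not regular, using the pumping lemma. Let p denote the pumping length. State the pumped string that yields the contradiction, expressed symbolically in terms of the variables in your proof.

Assume L is regular. Let p be the pumping length given by the pumping lemma.
Take w = 0^p 1^p ∈ L (since p ≤ p ≤ 3p), with |w| = 2p ≥ p.
Write w = xyz as guaranteed by the lemma, with |xy| ≤ p and y is nonempty.
Since the first p symbols of w are all 0's and |xy| ≤ p, y lies entirely in the leading 0-block: y = 0^k for some k with 1 ≤ k ≤ p.
Pump with i = 2: xy^2z = 0^{p+k} 1^p. Now n = p+k > p = m, so the condition n ≤ m fails. Thus xy^2z ∉ L.
This contradicts the pumping lemma, so L is not regular.

0^{p+k} 1^p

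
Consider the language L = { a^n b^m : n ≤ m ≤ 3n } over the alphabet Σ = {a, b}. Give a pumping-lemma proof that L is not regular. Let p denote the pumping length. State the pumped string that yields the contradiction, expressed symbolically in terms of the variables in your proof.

a^{p+k} b^p

Toward a contradiction, assume L is regular with pumping length p.
Take w = a^p b^p ∈ L (since p ≤ p ≤ 3p), with |w| = 2p ≥ p.
Write w = xyz as guaranteed by the lemma, with |xy| ≤ p and |y| > 0.
The first p characters of w are a's, so xy (and hence y) consists only of a's. Write y = a^k, 1 ≤ k ≤ p.
Pump with i = 2: xy^2z = a^{p+k} b^p. Now n = p+k > p = m, so the condition n ≤ m fails. Thus xy^2z ∉ L.
This contradicts the pumping lemma, so L is not regular.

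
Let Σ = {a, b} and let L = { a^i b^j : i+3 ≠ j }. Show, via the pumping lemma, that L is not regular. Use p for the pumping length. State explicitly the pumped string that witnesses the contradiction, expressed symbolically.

Toward a contradiction, assume L is regular with pumping length p.
Choose w = a^p b^{p+p!+3}. Since p ≠ (p+p!+3)-3 = p+p!, w ∈ L; and |w| ≥ p.
Write w = xyz as guaranteed by the lemma, with |xy| ≤ p and |y| > 0.
Since the first p symbols of w are all a's and |xy| ≤ p, y lies entirely in the leading a-block: y = a^k for some k with 1 ≤ k ≤ p.
Since 1 ≤ k ≤ p, k divides p!; set t = 1 + p!/k. Then xy^t z has p + (p!/k)·k = p + p! copies of a. Now the a-count is p+p! and (b-count)-3 = (p+p!+3)-3 = p+p!, so i+3 ≠ j fails. So xy^t z = a^{p+p!} b^{p+p!+3} ∉ L.
This contradicts the pumping lemma, so L is not regular.

a^{p+p!} b^{p+p!+3}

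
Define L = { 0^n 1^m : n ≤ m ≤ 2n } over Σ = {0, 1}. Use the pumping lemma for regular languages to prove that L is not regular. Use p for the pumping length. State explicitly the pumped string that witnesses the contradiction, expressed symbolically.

0^{p+k} 1^p

Suppose for contradiction that L is regular, and let p be the pumping length.
Take w = 0^p 1^p ∈ L (since p ≤ p ≤ 2p), with |w| = 2p ≥ p.
By the pumping lemma, w = xyz with |xy| ≤ p and |y| > 0.
The first p characters of w are 0's, so xy (and hence y) consists only of 0's. Write y = 0^k, 1 ≤ k ≤ p.
Pump with i = 2: xy^2z = 0^{p+k} 1^p. Now n = p+k > p = m, so the condition n ≤ m fails. Thus xy^2z ∉ L.
This is a contradiction; hence L is not regular.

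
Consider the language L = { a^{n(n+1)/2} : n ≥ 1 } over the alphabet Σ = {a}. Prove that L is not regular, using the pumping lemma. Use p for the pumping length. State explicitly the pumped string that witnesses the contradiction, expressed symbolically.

a^{p(p+1)/2+k}

Assume L is regular; let p be its pumping constant.
Take w = a^{p(p+1)/2} ∈ L with |w| = p(p+1)/2 ≥ p.
Write w = xyz as guaranteed by the lemma, with |xy| ≤ p and y is nonempty.
Then y = a^k for some k with 1 ≤ k ≤ p.
Pump with i = 2: xy^2z = a^{p(p+1)/2+k}. Since 1 ≤ k ≤ p, p(p+1)/2 < p(p+1)/2+k ≤ p(p+1)/2+p < (p+1)(p+2)/2, so p(p+1)/2+k is strictly between consecutive triangular numbers. So xy^2z ∉ L.
Contradiction. Therefore L is not regular.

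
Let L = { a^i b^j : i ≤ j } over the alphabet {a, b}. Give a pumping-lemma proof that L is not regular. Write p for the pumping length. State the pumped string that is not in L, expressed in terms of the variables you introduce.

a^{p+k} b^p

Assume L is regular; let p be its pumping constant.
Choose w = a^p b^p ∈ L, with |w| = 2p ≥ p.
Write w = xyz as guaranteed by the lemma, with |xy| ≤ p and |y| ≥ 1.
Since the first p symbols of w are all a's and |xy| ≤ p, y lies entirely in the leading a-block: y = a^k for some k with 1 ≤ k ≤ p.
Consider xy^2z = a^{p+k} b^p. Since k ≥ 1, the a-count p+k exceeds the b-count p, so i ≤ j fails; thus xy^2z ∉ L.
This contradicts the pumping lemma, so L is not regular.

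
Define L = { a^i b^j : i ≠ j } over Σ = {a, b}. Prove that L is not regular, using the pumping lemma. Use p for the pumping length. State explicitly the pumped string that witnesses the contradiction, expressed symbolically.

a^{p+p!} b^{p+p!}

Toward a contradiction, assume L is regular with pumping length p.
Choose w = a^p b^{p+p!}. Since p ≠ p+p!, w ∈ L; and |w| ≥ p.
Write w = xyz as guaranteed by the lemma, with |xy| ≤ p and y is nonempty.
Since the first p symbols of w are all a's and |xy| ≤ p, y lies entirely in the leading a-block: y = a^k for some k with 1 ≤ k ≤ p.
Since 1 ≤ k ≤ p, k divides p!; set t = 1 + p!/k. Then xy^t z has p + (p!/k)·k = p + p! copies of a. Now the a-count equals the b-count, so i ≠ j fails. So xy^t z = a^{p+p!} b^{p+p!} ∉ L.
Contradiction. Therefore L is not regular.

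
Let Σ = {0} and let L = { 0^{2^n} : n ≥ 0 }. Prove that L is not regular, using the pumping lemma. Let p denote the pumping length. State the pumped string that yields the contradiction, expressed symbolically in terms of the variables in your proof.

0^{2^p+k}

Assume L is regular. Let p be the pumping length given by the pumping lemma.
Take w = 0^{2^p} ∈ L with |w| = 2^p ≥ p.
The pumping lemma gives a decomposition w = xyz where |xy| ≤ p and y is nonempty.
Then y = 0^k for some k with 1 ≤ k ≤ p.
Pump with i = 2: xy^2z = 0^{2^p+k}. Since 1 ≤ k ≤ p < 2^p, we have 2^p < 2^p+k < 2^{p+1}, so 2^p+k is not a power of 2. So xy^2z ∉ L.
This is a contradiction; hence L is not regular.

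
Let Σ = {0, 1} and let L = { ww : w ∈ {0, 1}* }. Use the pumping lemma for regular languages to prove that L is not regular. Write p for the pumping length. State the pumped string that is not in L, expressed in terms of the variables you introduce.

Assume L is regular. Let p be the pumping length given by the pumping lemma.
Take w = 0^p 1^p 0^p 1^p = uu where u = 0^p1^p; then w ∈ L and |w| = 4p ≥ p.
By the pumping lemma, w = xyz with |xy| ≤ p and |y| > 0.
Since the first p symbols of w are all 0's and |xy| ≤ p, y lies entirely in the leading 0-block: y = 0^k for some k with 1 ≤ k ≤ p.
Pump with i = 2: xy^2z = 0^{p+k} 1^p 0^p 1^p, of length 4p+k. Suppose this equals vv. The string starts with 0 and ends with 1, so v does too; thus the boundary between the two copies of v is a 1→0 transition. There is exactly one such transition, at position 2p+k, so |v| = 2p+k and |vv| = 4p+2k ≠ 4p+k since k ≥ 1. So xy^2z ∉ L.
This contradicts the pumping lemma, so L is not regular.

0^{p+k} 1^p 0^p 1^p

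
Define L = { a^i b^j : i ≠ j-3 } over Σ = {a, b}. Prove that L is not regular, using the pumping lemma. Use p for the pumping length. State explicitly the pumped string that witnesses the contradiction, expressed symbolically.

a^{p+p!} b^{p+p!+3}

Assume L is regular. Let p be the pumping length given by the pumping lemma.
Choose w = a^p b^{p+p!+3}. Since p ≠ (p+p!+3)-3 = p+p!, w ∈ L; and |w| ≥ p.
By the pumping lemma, w = xyz with |xy| ≤ p and y is nonempty.
Since the first p symbols of w are all a's and |xy| ≤ p, y lies entirely in the leading a-block: y = a^k for some k with 1 ≤ k ≤ p.
Since 1 ≤ k ≤ p, k divides p!; set t = 1 + p!/k. Then xy^t z has p + (p!/k)·k = p + p! copies of a. Now the a-count is p+p! and (b-count)-3 = (p+p!+3)-3 = p+p!, so i ≠ j-3 fails. So xy^t z = a^{p+p!} b^{p+p!+3} ∉ L.
This is a contradiction; hence L is not regular.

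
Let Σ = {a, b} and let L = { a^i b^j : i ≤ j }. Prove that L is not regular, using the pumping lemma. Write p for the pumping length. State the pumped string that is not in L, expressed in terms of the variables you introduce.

Toward a contradiction, assume L is regular with pumping length p.
Choose w = a^p b^p ∈ L, with |w| = 2p ≥ p.
The pumping lemma gives a decomposition w = xyz where |xy| ≤ p and y is nonempty.
Since the first p symbols of w are all a's and |xy| ≤ p, y lies entirely in the leading a-block: y = a^k for some k with 1 ≤ k ≤ p.
Consider xy^2z = a^{p+k} b^p. Since k ≥ 1, the a-count p+k exceeds the b-count p, so i ≤ j fails; thus xy^2z ∉ L.
Contradiction. Therefore L is not regular.

a^{p+k} b^p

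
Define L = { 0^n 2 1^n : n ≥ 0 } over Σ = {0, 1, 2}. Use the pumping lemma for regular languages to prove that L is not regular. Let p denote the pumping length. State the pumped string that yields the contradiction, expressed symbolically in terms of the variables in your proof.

Toward a contradiction, assume L is regular with pumping length p.
Take w = 0^p 2 1^p ∈ L with |w| = 2p+1 ≥ p.
The pumping lemma gives a decomposition w = xyz where |xy| ≤ p and y is nonempty.
Because |xy| ≤ p and w begins with p copies of 0, we have y = 0^k with 1 ≤ k ≤ p.
Pump with i = 2: xy^2z = 0^{p+k} 2 1^p, which would require p+k = p. But k ≥ 1, so xy^2z ∉ L.
This is a contradiction; hence L is not regular.

0^{p+k} 2 1^p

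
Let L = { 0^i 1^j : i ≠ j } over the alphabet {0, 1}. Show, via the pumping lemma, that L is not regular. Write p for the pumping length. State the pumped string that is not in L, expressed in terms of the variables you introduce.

0^{p+p!} 1^{p+p!}

Suppose for contradiction that L is regular, and let p be the pumping length.
Choose w = 0^p 1^{p+p!}. Since p ≠ p+p!, w ∈ L; and |w| ≥ p.
By the pumping lemma, w = xyz with |xy| ≤ p and y is nonempty.
Because |xy| ≤ p and w begins with p copies of 0, we have y = 0^k with 1 ≤ k ≤ p.
Since 1 ≤ k ≤ p, k divides p!; set t = 1 + p!/k. Then xy^t z has p + (p!/k)·k = p + p! copies of 0. Now the 0-count equals the 1-count, so i ≠ j fails. So xy^t z = 0^{p+p!} 1^{p+p!} ∉ L.
This is a contradiction; hence L is not regular.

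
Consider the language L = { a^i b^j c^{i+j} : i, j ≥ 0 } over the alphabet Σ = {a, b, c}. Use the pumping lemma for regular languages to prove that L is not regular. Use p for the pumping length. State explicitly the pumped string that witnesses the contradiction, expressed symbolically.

Toward a contradiction, assume L is regular with pumping length p.
Take w = a^p b^p c^{2p} ∈ L (with i=j=p, i+j=2p), |w| = 4p ≥ p.
The pumping lemma gives a decomposition w = xyz where |xy| ≤ p and y is nonempty.
Since the first p symbols of w are all a's and |xy| ≤ p, y lies entirely in the leading a-block: y = a^k for some k with 1 ≤ k ≤ p.
Consider xy^2z = a^{p+k} b^p c^{2p}. Now the a- and b-counts sum to 2p+k, but the c-count is 2p ≠ 2p+k. So xy^2z ∉ L.
This is a contradiction; hence L is not regular.

a^{p+k} b^p c^{2p}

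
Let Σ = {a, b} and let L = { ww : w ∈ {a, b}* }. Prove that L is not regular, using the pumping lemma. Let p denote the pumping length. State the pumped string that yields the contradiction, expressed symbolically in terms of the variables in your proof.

a^{p+k} b^p a^p b^p

Assume L is regular; let p be its pumping constant.
Take w = a^p b^p a^p b^p = uu where u = a^pb^p; then w ∈ L and |w| = 4p ≥ p.
By the pumping lemma, w = xyz with |xy| ≤ p and y is nonempty.
Since the first p symbols of w are all a's and |xy| ≤ p, y lies entirely in the leading a-block: y = a^k for some k with 1 ≤ k ≤ p.
Pump with i = 2: xy^2z = a^{p+k} b^p a^p b^p, of length 4p+k. Suppose this equals vv. The string starts with a and ends with b, so v does too; thus the boundary between the two copies of v is a b→a transition. There is exactly one such transition, at position 2p+k, so |v| = 2p+k and |vv| = 4p+2k ≠ 4p+k since k ≥ 1. So xy^2z ∉ L.
This contradicts the pumping lemma, so L is not regular.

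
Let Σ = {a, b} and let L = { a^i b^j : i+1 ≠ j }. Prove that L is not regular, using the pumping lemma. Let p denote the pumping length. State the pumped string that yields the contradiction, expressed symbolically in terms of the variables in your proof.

Suppose for contradiction that L is regular, and let p be the pumping length.
Choose w = a^p b^{p+p!+1}. Since p ≠ (p+p!+1)-1 = p+p!, w ∈ L; and |w| ≥ p.
By the pumping lemma, w = xyz with |xy| ≤ p and |y| ≥ 1.
Since the first p symbols of w are all a's and |xy| ≤ p, y lies entirely in the leading a-block: y = a^k for some k with 1 ≤ k ≤ p.
Since 1 ≤ k ≤ p, k divides p!; set t = 1 + p!/k. Then xy^t z has p + (p!/k)·k = p + p! copies of a. Now the a-count is p+p! and (b-count)-1 = (p+p!+1)-1 = p+p!, so i+1 ≠ j fails. So xy^t z = a^{p+p!} b^{p+p!+1} ∉ L.
Contradiction. Therefore L is not regular.

a^{p+p!} b^{p+p!+1}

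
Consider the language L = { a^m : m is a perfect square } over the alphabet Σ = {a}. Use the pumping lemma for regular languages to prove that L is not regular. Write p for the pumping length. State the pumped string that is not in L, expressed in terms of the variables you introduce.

a^{p²+k}

Suppose for contradiction that L is regular, and let p be the pumping length.
Take w = a^{p²} ∈ L with |w| = p² ≥ p.
By the pumping lemma, w = xyz with |xy| ≤ p and |y| > 0.
Then y = a^k for some k with 1 ≤ k ≤ p.
Pump with i = 2: xy^2z = a^{p²+k}. Since 1 ≤ k ≤ p, p² < p²+k ≤ p²+p < (p+1)², so p²+k lies strictly between consecutive squares and is not a perfect square. So xy^2z ∉ L.
This contradicts the pumping lemma, so L is not regular.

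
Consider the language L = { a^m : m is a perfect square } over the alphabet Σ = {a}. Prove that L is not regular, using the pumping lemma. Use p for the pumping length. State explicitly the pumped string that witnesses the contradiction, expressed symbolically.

a^{p²+k}

Assume L is regular; let p be its pumping constant.
Take w = a^{p²} ∈ L with |w| = p² ≥ p.
By the pumping lemma, w = xyz with |xy| ≤ p and |y| > 0.
Then y = a^k for some k with 1 ≤ k ≤ p.
Pump with i = 2: xy^2z = a^{p²+k}. Since 1 ≤ k ≤ p, p² < p²+k ≤ p²+p < (p+1)², so p²+k lies strictly between consecutive squares and is not a perfect square. So xy^2z ∉ L.
This is a contradiction; hence L is not regular.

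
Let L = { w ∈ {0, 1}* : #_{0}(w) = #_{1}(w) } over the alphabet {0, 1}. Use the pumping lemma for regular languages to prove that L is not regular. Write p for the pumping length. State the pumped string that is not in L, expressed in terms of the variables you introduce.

Suppose for contradiction that L is regular, and let p be the pumping length.
Choose w = 0^p 1^p ∈ L with |w| = 2p ≥ p.
By the pumping lemma, w = xyz with |xy| ≤ p and |y| ≥ 1.
The first p characters of w are 0's, so xy (and hence y) consists only of 0's. Write y = 0^k, 1 ≤ k ≤ p.
Pump with i = 2: xy^2z = 0^{p+k} 1^p has p+k occurrences of 0 but only p of 1. Since k ≥ 1 the counts differ, so xy^2z ∉ L.
This is a contradiction; hence L is not regular.

0^{p+k} 1^p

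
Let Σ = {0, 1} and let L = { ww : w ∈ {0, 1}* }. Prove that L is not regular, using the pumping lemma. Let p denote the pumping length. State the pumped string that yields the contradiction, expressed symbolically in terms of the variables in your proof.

Toward a contradiction, assume L is regular with pumping length p.
Take w = 0^p 1^p 0^p 1^p = uu where u = 0^p1^p; then w ∈ L and |w| = 4p ≥ p.
The pumping lemma gives a decomposition w = xyz where |xy| ≤ p and |y| ≥ 1.
The first p characters of w are 0's, so xy (and hence y) consists only of 0's. Write y = 0^k, 1 ≤ k ≤ p.
Pump with i = 2: xy^2z = 0^{p+k} 1^p 0^p 1^p, of length 4p+k. Suppose this equals vv. The string starts with 0 and ends with 1, so v does too; thus the boundary between the two copies of v is a 1→0 transition. There is exactly one such transition, at position 2p+k, so |v| = 2p+k and |vv| = 4p+2k ≠ 4p+k since k ≥ 1. So xy^2z ∉ L.
This is a contradiction; hence L is not regular.

0^{p+k} 1^p 0^p 1^p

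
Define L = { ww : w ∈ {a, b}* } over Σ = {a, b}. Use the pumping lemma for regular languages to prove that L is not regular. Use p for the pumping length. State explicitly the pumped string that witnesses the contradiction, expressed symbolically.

a^{p+k} b^p a^p b^p

Assume L is regular. Let p be the pumping length given by the pumping lemma.
Take w = a^p b^p a^p b^p = uu where u = a^pb^p; then w ∈ L and |w| = 4p ≥ p.
By the pumping lemma, w = xyz with |xy| ≤ p and |y| ≥ 1.
Because |xy| ≤ p and w begins with p copies of a, we have y = a^k with 1 ≤ k ≤ p.
Pump with i = 2: xy^2z = a^{p+k} b^p a^p b^p, of length 4p+k. Suppose this equals vv. The string starts with a and ends with b, so v does too; thus the boundary between the two copies of v is a b→a transition. There is exactly one such transition, at position 2p+k, so |v| = 2p+k and |vv| = 4p+2k ≠ 4p+k since k ≥ 1. So xy^2z ∉ L.
Contradiction. Therefore L is not regular.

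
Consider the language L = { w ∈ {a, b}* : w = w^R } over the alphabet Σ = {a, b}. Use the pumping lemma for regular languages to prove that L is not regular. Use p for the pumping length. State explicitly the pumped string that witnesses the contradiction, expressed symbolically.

Assume L is regular. Let p be the pumping length given by the pumping lemma.
Take w = a^p b a^p, a palindrome of length 2p+1 ≥ p.
By the pumping lemma, w = xyz with |xy| ≤ p and y is nonempty.
Since the first p symbols of w are all a's and |xy| ≤ p, y lies entirely in the leading a-block: y = a^k for some k with 1 ≤ k ≤ p.
Pump with i = 2: xy^2z = a^{p+k} b a^p. Its reverse is a^p b a^{p+k}, which differs from xy^2z since k ≥ 1. So xy^2z is not a palindrome and xy^2z ∉ L.
Contradiction. Therefore L is not regular.

a^{p+k} b a^p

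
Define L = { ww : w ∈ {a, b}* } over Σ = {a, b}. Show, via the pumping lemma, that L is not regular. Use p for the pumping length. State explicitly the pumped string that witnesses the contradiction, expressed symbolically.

a^{p+k} b^p a^p b^p

Toward a contradiction, assume L is regular with pumping length p.
Take w = a^p b^p a^p b^p = uu where u = a^pb^p; then w ∈ L and |w| = 4p ≥ p.
Write w = xyz as guaranteed by the lemma, with |xy| ≤ p and |y| ≥ 1.
The first p characters of w are a's, so xy (and hence y) consists only of a's. Write y = a^k, 1 ≤ k ≤ p.
Pump with i = 2: xy^2z = a^{p+k} b^p a^p b^p, of length 4p+k. Suppose this equals vv. The string starts with a and ends with b, so v does too; thus the boundary between the two copies of v is a b→a transition. There is exactly one such transition, at position 2p+k, so |v| = 2p+k and |vv| = 4p+2k ≠ 4p+k since k ≥ 1. So xy^2z ∉ L.
This contradicts the pumping lemma, so L is not regular.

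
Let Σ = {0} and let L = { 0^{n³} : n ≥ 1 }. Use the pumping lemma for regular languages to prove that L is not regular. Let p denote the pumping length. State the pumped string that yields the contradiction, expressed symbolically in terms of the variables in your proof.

0^{p³+k}

Assume L is regular; let p be its pumping constant.
Take w = 0^{p³} ∈ L with |w| = p³ ≥ p.
Write w = xyz as guaranteed by the lemma, with |xy| ≤ p and |y| ≥ 1.
Then y = 0^k for some k with 1 ≤ k ≤ p.
Pump with i = 2: xy^2z = 0^{p³+k}. Since 1 ≤ k ≤ p, p³ < p³+k ≤ p³+p < p³+3p²+3p+1 = (p+1)³, so p³+k is not a perfect cube. So xy^2z ∉ L.
Contradiction. Therefore L is not regular.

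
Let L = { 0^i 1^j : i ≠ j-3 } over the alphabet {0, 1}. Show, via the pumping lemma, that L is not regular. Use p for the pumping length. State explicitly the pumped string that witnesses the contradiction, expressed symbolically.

0^{p+p!} 1^{p+p!+3}

Suppose for contradiction that L is regular, and let p be the pumping length.
Choose w = 0^p 1^{p+p!+3}. Since p ≠ (p+p!+3)-3 = p+p!, w ∈ L; and |w| ≥ p.
The pumping lemma gives a decomposition w = xyz where |xy| ≤ p and |y| > 0.
Because |xy| ≤ p and w begins with p copies of 0, we have y = 0^k with 1 ≤ k ≤ p.
Since 1 ≤ k ≤ p, k divides p!; set t = 1 + p!/k. Then xy^t z has p + (p!/k)·k = p + p! copies of 0. Now the 0-count is p+p! and (1-count)-3 = (p+p!+3)-3 = p+p!, so i ≠ j-3 fails. So xy^t z = 0^{p+p!} 1^{p+p!+3} ∉ L.
This contradicts the pumping lemma, so L is not regular.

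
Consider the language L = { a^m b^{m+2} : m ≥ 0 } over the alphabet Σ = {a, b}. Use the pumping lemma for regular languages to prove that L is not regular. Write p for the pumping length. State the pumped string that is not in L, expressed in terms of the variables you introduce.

Suppose for contradiction that L is regular, and let p be the pumping length.
Let w = a^p b^{p+2} ∈ L; note |w| = 2p+2 ≥ p.
Write w = xyz as guaranteed by the lemma, with |xy| ≤ p and y is nonempty.
The first p characters of w are a's, so xy (and hence y) consists only of a's. Write y = a^k, 1 ≤ k ≤ p.
Pump with i = 2: xy^2z = a^{p+k} b^{p+2}. For this to lie in L we would need p+2 = (p+k)+2, which forces k = 0. But k ≥ 1, so xy^2z ∉ L.
This is a contradiction; hence L is not regular.

a^{p+k} b^{p+2}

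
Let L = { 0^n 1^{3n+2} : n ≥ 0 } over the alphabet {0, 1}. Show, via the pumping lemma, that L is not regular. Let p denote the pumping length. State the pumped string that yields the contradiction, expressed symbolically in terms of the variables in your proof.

Assume L is regular. Let p be the pumping length given by the pumping lemma.
Take w = 0^p 1^{3p+2}. Then w ∈ L and |w| = 4p+2 ≥ p.
The pumping lemma gives a decomposition w = xyz where |xy| ≤ p and y is nonempty.
Since the first p symbols of w are all 0's and |xy| ≤ p, y lies entirely in the leading 0-block: y = 0^k for some k with 1 ≤ k ≤ p.
Pump with i = 2: xy^2z = 0^{p+k} 1^{3p+2}. For this to lie in L we would need 3p+2 = 3(p+k)+2, which forces k = 0. But k ≥ 1, so xy^2z ∉ L.
Contradiction. Therefore L is not regular.

0^{p+k} 1^{3p+2}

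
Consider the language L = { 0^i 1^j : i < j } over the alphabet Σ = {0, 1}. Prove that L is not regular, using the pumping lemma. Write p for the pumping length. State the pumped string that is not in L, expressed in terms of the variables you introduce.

0^{p+k} 1^{p+1}

Assume L is regular. Let p be the pumping length given by the pumping lemma.
Choose w = 0^p 1^{p+1} ∈ L, with |w| = 2p+1 ≥ p.
The pumping lemma gives a decomposition w = xyz where |xy| ≤ p and y is nonempty.
The first p characters of w are 0's, so xy (and hence y) consists only of 0's. Write y = 0^k, 1 ≤ k ≤ p.
Consider xy^2z = 0^{p+k} 1^{p+1}. Since k ≥ 1, the 0-count p+k is at least p+1, so i < j fails; thus xy^2z ∉ L.
This is a contradiction; hence L is not regular.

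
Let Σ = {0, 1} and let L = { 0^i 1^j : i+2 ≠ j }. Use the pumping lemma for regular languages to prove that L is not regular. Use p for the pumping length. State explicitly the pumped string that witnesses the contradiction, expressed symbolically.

0^{p+p!} 1^{p+p!+2}

Assume L is regular; let p be its pumping constant.
Choose w = 0^p 1^{p+p!+2}. Since p ≠ (p+p!+2)-2 = p+p!, w ∈ L; and |w| ≥ p.
The pumping lemma gives a decomposition w = xyz where |xy| ≤ p and |y| ≥ 1.
Since the first p symbols of w are all 0's and |xy| ≤ p, y lies entirely in the leading 0-block: y = 0^k for some k with 1 ≤ k ≤ p.
Since 1 ≤ k ≤ p, k divides p!; set t = 1 + p!/k. Then xy^t z has p + (p!/k)·k = p + p! copies of 0. Now the 0-count is p+p! and (1-count)-2 = (p+p!+2)-2 = p+p!, so i+2 ≠ j fails. So xy^t z = 0^{p+p!} 1^{p+p!+2} ∉ L.
This is a contradiction; hence L is not regular.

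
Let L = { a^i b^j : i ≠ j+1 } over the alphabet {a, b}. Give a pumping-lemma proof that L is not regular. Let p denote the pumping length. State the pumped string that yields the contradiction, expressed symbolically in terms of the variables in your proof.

a^{p+p!} b^{p+p!-1}

Toward a contradiction, assume L is regular with pumping length p.
Choose w = a^p b^{p+p!-1}. Since p ≠ (p+p!-1)+1 = p+p!, w ∈ L; and |w| ≥ p.
By the pumping lemma, w = xyz with |xy| ≤ p and |y| ≥ 1.
Because |xy| ≤ p and w begins with p copies of a, we have y = a^k with 1 ≤ k ≤ p.
Since 1 ≤ k ≤ p, k divides p!; set t = 1 + p!/k. Then xy^t z has p + (p!/k)·k = p + p! copies of a. Now the a-count is p+p! and (b-count)+1 = (p+p!-1)+1 = p+p!, so i ≠ j+1 fails. So xy^t z = a^{p+p!} b^{p+p!-1} ∉ L.
Contradiction. Therefore L is not regular.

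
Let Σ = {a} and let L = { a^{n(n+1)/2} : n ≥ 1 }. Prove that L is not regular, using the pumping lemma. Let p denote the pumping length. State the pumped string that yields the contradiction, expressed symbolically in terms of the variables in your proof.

a^{p(p+1)/2+k}

Assume L is regular. Let p be the pumping length given by the pumping lemma.
Take w = a^{p(p+1)/2} ∈ L with |w| = p(p+1)/2 ≥ p.
The pumping lemma gives a decomposition w = xyz where |xy| ≤ p and |y| > 0.
Then y = a^k for some k with 1 ≤ k ≤ p.
Pump with i = 2: xy^2z = a^{p(p+1)/2+k}. Since 1 ≤ k ≤ p, p(p+1)/2 < p(p+1)/2+k ≤ p(p+1)/2+p < (p+1)(p+2)/2, so p(p+1)/2+k is strictly between consecutive triangular numbers. So xy^2z ∉ L.
Contradiction. Therefore L is not regular.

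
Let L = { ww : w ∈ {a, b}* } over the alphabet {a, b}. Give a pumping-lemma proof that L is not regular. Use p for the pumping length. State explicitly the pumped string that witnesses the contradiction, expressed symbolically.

Suppose for contradiction that L is regular, and let p be the pumping length.
Take w = a^p b^p a^p b^p = uu where u = a^pb^p; then w ∈ L and |w| = 4p ≥ p.
Write w = xyz as guaranteed by the lemma, with |xy| ≤ p and |y| ≥ 1.
The first p characters of w are a's, so xy (and hence y) consists only of a's. Write y = a^k, 1 ≤ k ≤ p.
Pump with i = 2: xy^2z = a^{p+k} b^p a^p b^p, of length 4p+k. Suppose this equals vv. The string starts with a and ends with b, so v does too; thus the boundary between the two copies of v is a b→a transition. There is exactly one such transition, at position 2p+k, so |v| = 2p+k and |vv| = 4p+2k ≠ 4p+k since k ≥ 1. So xy^2z ∉ L.
This is a contradiction; hence L is not regular.

a^{p+k} b^p a^p b^p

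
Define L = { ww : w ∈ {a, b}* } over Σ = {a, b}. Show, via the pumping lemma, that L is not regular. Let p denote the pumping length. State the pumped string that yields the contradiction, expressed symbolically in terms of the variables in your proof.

Toward a contradiction, assume L is regular with pumping length p.
Take w = a^p b^p a^p b^p = uu where u = a^pb^p; then w ∈ L and |w| = 4p ≥ p.
The pumping lemma gives a decomposition w = xyz where |xy| ≤ p and |y| ≥ 1.
Since the first p symbols of w are all a's and |xy| ≤ p, y lies entirely in the leading a-block: y = a^k for some k with 1 ≤ k ≤ p.
Pump with i = 2: xy^2z = a^{p+k} b^p a^p b^p, of length 4p+k. Suppose this equals vv. The string starts with a and ends with b, so v does too; thus the boundary between the two copies of v is a b→a transition. There is exactly one such transition, at position 2p+k, so |v| = 2p+k and |vv| = 4p+2k ≠ 4p+k since k ≥ 1. So xy^2z ∉ L.
Contradiction. Therefore L is not regular.

a^{p+k} b^p a^p b^p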